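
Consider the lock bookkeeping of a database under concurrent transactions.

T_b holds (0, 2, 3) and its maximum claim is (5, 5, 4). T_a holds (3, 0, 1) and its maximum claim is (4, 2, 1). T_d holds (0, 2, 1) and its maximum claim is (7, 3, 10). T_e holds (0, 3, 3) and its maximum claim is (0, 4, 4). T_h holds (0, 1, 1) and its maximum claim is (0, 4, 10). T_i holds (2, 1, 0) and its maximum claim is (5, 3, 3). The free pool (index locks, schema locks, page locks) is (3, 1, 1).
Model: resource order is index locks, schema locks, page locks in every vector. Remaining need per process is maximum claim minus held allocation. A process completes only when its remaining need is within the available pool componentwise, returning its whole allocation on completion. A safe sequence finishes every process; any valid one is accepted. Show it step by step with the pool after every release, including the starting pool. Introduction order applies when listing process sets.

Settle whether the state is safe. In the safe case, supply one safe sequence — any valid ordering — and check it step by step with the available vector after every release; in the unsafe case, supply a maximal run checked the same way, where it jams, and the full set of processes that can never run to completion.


UNSAFE — no complete ordering exists.
Key observation: even finishing T_e, T_i, T_a, T_b leaves just (8, 7, 8) free — too little page locks for any of the remaining processes.
The run T_e, T_i, T_a, T_b cannot be extended any further. Check, step by step:
  pool = (3, 1, 1)
  run T_e (needs (0, 1, 1), free (3, 1, 1)); after release of (0, 3, 3) the pool is (3, 4, 4)
  run T_i (needs (3, 2, 3), free (3, 4, 4)); after release of (2, 1, 0) the pool is (5, 5, 4)
  run T_a (needs (1, 2, 0), free (5, 5, 4)); after release of (3, 0, 1) the pool is (8, 5, 5)
  run T_b (needs (5, 3, 1), free (8, 5, 5)); after release of (0, 2, 3) the pool is (8, 7, 8)
  T_d still needs (7, 1, 9) but only (8, 7, 8) is free — short on page locks
  T_h still needs (0, 3, 9) but only (8, 7, 8) is free — short on page locks
Never able to finish: T_d and T_h.


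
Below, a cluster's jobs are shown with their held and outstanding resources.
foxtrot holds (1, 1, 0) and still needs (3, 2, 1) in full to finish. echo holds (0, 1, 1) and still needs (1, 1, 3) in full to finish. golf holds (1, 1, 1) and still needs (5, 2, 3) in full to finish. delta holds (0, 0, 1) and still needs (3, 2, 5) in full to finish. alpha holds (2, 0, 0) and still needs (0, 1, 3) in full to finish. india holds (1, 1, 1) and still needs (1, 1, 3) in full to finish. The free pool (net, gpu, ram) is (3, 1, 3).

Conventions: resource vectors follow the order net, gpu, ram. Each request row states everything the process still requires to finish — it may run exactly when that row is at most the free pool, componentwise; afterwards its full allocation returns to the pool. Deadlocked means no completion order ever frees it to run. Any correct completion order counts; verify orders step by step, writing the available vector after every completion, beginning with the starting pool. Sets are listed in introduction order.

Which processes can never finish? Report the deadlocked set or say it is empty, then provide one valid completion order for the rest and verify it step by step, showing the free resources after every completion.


No process is deadlocked.
Key observation: india can run right away; the returned allocation unlocks the remaining processes in turn.
A valid finishing order for the others: india, echo, foxtrot, alpha, delta, golf. Walking it through:
  pool = (3, 1, 3)
  run india (needs (1, 1, 3), free (3, 1, 3)); after release of (1, 1, 1) the pool is (4, 2, 4)
  run echo (needs (1, 1, 3), free (4, 2, 4)); after release of (0, 1, 1) the pool is (4, 3, 5)
  run foxtrot (needs (3, 2, 1), free (4, 3, 5)); after release of (1, 1, 0) the pool is (5, 4, 5)
  run alpha (needs (0, 1, 3), free (5, 4, 5)); after release of (2, 0, 0) the pool is (7, 4, 5)
  run delta (needs (3, 2, 5), free (7, 4, 5)); after release of (0, 0, 1) the pool is (7, 4, 6)
  run golf (needs (5, 2, 3), free (7, 4, 6)); after release of (1, 1, 1) the pool is (8, 5, 7)


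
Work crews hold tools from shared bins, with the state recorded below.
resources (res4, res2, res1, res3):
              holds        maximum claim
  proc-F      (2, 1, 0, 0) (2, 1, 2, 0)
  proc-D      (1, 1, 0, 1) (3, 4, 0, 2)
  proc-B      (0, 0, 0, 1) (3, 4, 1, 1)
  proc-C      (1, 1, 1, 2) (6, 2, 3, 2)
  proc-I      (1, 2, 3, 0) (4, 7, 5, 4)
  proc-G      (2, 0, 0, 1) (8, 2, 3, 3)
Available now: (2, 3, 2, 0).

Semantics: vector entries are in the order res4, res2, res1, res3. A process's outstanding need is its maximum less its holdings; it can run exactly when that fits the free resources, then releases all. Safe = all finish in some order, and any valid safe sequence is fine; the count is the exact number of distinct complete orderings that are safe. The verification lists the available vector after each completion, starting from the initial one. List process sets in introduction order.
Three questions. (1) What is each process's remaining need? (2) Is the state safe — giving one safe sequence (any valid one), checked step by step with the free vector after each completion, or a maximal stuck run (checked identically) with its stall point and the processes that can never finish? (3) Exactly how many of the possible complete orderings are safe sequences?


(1) Remaining need (order res4, res2, res1, res3):
  proc-F: (0, 0, 2, 0)
  proc-D: (2, 3, 0, 1)
  proc-B: (3, 4, 1, 0)
  proc-C: (5, 1, 2, 0)
  proc-I: (3, 5, 2, 4)
  proc-G: (6, 2, 3, 2)
(2) SAFE — a valid safe sequence is proc-F, proc-B, proc-D, proc-C, proc-G, proc-I.
Key observation: the first exact fit in this order is proc-F — it needs (0, 0, 2, 0) with (2, 3, 2, 0) free, meeting a requested resource to the last unit.
Verifying each step:
  pool = (2, 3, 2, 0)
  proc-F: need (0, 0, 2, 0) fits (2, 3, 2, 0); releases (2, 1, 0, 0), pool now (4, 4, 2, 0)
  proc-B: need (3, 4, 1, 0) fits (4, 4, 2, 0); releases (0, 0, 0, 1), pool now (4, 4, 2, 1)
  proc-D: need (2, 3, 0, 1) fits (4, 4, 2, 1); releases (1, 1, 0, 1), pool now (5, 5, 2, 2)
  proc-C: need (5, 1, 2, 0) fits (5, 5, 2, 2); releases (1, 1, 1, 2), pool now (6, 6, 3, 4)
  proc-G: need (6, 2, 3, 2) fits (6, 6, 3, 4); releases (2, 0, 0, 1), pool now (8, 6, 3, 5)
  proc-I: need (3, 5, 2, 4) fits (8, 6, 3, 5); releases (1, 2, 3, 0), pool now (9, 8, 6, 5)
(3) The exact count: 2 of the possible complete orderings are safe sequences.


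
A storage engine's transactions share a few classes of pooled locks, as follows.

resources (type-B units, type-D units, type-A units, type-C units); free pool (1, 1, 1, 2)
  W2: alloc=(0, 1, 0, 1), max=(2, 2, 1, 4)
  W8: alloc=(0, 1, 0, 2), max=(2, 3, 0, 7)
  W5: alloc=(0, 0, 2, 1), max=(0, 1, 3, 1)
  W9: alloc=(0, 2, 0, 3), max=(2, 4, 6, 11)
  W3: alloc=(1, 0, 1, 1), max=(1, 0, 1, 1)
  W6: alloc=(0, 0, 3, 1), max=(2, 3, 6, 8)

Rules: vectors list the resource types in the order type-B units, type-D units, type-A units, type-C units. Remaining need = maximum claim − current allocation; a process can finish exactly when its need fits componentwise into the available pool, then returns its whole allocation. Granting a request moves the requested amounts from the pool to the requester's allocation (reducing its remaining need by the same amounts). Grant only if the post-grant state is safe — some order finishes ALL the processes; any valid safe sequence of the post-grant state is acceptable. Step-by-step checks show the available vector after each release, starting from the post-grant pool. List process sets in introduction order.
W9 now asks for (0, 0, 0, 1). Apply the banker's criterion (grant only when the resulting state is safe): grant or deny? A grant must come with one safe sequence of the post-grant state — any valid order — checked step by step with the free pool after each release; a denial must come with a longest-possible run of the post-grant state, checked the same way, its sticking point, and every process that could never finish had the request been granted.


DENY — the pretend-granted state is unsafe.
Key observation: W5, W3, W2 can finish, but then (2, 2, 4, 4) is all there is, and the blocked group's type-C units demands exceed it.
Pretend the grant happened; the run W5, W3, W2 goes as far as possible. Check, step by step:
  pool = (1, 1, 1, 1)
  run W5 (needs (0, 1, 1, 0), free (1, 1, 1, 1)); after release of (0, 0, 2, 1) the pool is (1, 1, 3, 2)
  run W3 (needs (0, 0, 0, 0), free (1, 1, 3, 2)); after release of (1, 0, 1, 1) the pool is (2, 1, 4, 3)
  run W2 (needs (2, 1, 1, 3), free (2, 1, 4, 3)); after release of (0, 1, 0, 1) the pool is (2, 2, 4, 4)
  W8 still needs (2, 2, 0, 5) but only (2, 2, 4, 4) is free — short on type-C units
  W9 still needs (2, 2, 6, 7) but only (2, 2, 4, 4) is free — short on type-A units and type-C units
  W6 still needs (2, 3, 3, 7) but only (2, 2, 4, 4) is free — short on type-D units and type-C units
Processes that could never finish after the grant: W8, W9 and W6.


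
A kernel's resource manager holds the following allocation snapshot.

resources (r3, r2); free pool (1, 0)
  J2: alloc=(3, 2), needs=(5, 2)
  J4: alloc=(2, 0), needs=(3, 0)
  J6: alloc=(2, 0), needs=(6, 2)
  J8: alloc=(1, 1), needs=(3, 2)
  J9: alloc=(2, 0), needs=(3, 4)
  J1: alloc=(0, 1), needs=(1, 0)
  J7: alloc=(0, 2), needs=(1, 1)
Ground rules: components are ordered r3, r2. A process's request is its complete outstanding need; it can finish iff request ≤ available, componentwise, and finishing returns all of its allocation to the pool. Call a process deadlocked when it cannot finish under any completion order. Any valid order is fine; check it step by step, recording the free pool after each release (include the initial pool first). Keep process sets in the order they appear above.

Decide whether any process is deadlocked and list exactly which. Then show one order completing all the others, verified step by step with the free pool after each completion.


Deadlocked set: J2, J4, J6, J8 and J9.
Key observation: once J1, J7 finish, the pool peaks at (1, 3) — and every remaining process still needs more r3 than that.
The rest can finish in the order J1, J7. Verifying each step:
  pool = (1, 0)
  J1: need (1, 0) fits (1, 0); releases (0, 1), pool now (1, 1)
  J7: need (1, 1) fits (1, 1); releases (0, 2), pool now (1, 3)
The stuck group stays short no matter what:
  J2 cannot run: need (5, 2) vs free (1, 3) (insufficient r3)
  J4 cannot run: need (3, 0) vs free (1, 3) (insufficient r3)
  J6 cannot run: need (6, 2) vs free (1, 3) (insufficient r3)
  J8 cannot run: need (3, 2) vs free (1, 3) (insufficient r3)
  J9 cannot run: need (3, 4) vs free (1, 3) (insufficient r3 and r2)


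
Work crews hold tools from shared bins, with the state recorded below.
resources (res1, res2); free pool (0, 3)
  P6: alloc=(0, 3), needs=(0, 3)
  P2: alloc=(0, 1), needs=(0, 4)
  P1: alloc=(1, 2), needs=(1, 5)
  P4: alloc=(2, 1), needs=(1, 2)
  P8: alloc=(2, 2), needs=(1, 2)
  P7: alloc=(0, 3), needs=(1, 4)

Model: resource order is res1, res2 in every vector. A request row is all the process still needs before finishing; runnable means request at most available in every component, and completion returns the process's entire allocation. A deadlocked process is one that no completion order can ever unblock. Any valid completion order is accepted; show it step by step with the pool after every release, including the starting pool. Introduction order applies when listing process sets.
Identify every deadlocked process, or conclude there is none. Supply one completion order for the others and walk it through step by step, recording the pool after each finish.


Deadlocked set: P1, P4, P8 and P7.
Key observation: the pool after P6, P2 is (0, 7); every surviving request exceeds it in res1, so progress ends there.
The rest can finish in the order P6, P2. Step-by-step check:
  pool = (0, 3)
  run P6 (needs (0, 3), free (0, 3)); after release of (0, 3) the pool is (0, 6)
  run P2 (needs (0, 4), free (0, 6)); after release of (0, 1) the pool is (0, 7)
The blocked processes can never fit:
  P1 cannot run: need (1, 5) vs free (0, 7) (insufficient res1)
  P4 cannot run: need (1, 2) vs free (0, 7) (insufficient res1)
  P8 cannot run: need (1, 2) vs free (0, 7) (insufficient res1)
  P7 cannot run: need (1, 4) vs free (0, 7) (insufficient res1)


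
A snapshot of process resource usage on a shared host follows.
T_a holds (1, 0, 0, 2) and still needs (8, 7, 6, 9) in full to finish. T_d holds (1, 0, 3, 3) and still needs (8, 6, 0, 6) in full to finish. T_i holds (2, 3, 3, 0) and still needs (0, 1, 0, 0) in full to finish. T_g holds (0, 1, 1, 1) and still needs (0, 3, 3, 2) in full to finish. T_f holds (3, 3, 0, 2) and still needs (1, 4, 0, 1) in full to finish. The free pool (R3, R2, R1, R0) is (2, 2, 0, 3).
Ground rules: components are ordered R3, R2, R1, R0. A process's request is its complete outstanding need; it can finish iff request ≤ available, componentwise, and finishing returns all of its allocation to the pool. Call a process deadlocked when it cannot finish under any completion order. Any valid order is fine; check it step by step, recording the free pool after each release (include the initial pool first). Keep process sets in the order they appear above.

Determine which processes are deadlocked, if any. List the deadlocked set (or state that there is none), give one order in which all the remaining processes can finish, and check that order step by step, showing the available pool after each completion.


The deadlocked set is T_a and T_d.
Key observation: the wall is R3: completing T_i, T_f, T_g brings the pool only to (7, 9, 4, 6), and all the rest need more.
The rest can finish in the order T_i, T_f, T_g. Verifying each step:
  pool = (2, 2, 0, 3)
  T_i needs (0, 1, 0, 0) <= (2, 2, 0, 3) -> finishes; pool += (2, 3, 3, 0) = (4, 5, 3, 3)
  T_f needs (1, 4, 0, 1) <= (4, 5, 3, 3) -> finishes; pool += (3, 3, 0, 2) = (7, 8, 3, 5)
  T_g needs (0, 3, 3, 2) <= (7, 8, 3, 5) -> finishes; pool += (0, 1, 1, 1) = (7, 9, 4, 6)
None of the blocked processes ever fits:
  T_a still needs (8, 7, 6, 9) but only (7, 9, 4, 6) is free — short on R3, R1 and R0
  T_d still needs (8, 6, 0, 6) but only (7, 9, 4, 6) is free — short on R3


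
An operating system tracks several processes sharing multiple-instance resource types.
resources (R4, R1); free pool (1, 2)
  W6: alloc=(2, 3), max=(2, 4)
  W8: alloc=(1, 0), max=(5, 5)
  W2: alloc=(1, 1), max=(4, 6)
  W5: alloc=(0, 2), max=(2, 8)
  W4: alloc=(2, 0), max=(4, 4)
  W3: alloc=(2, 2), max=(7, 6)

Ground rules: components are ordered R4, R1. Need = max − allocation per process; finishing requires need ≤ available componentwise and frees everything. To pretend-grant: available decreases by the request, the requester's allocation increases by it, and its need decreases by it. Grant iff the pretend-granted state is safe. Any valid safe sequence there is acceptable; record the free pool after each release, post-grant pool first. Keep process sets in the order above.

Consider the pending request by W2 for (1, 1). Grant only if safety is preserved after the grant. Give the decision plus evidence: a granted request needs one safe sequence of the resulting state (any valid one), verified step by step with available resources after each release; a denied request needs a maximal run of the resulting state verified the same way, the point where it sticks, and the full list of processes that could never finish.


GRANT — the state after the grant stays safe, e.g. via W6, W2, W8, W4, W3, W5.
Key observation: granting shrinks the pool to (0, 1), yet W6 still fits and the chain goes through.
Verifying the post-grant state step by step:
  pool = (0, 1)
  W6 needs (0, 1) <= (0, 1) -> finishes; pool += (2, 3) = (2, 4)
  W2 needs (2, 4) <= (2, 4) -> finishes; pool += (2, 2) = (4, 6)
  W8 needs (4, 5) <= (4, 6) -> finishes; pool += (1, 0) = (5, 6)
  W4 needs (2, 4) <= (5, 6) -> finishes; pool += (2, 0) = (7, 6)
  W3 needs (5, 4) <= (7, 6) -> finishes; pool += (2, 2) = (9, 8)
  W5 needs (2, 6) <= (9, 8) -> finishes; pool += (0, 2) = (9, 10)


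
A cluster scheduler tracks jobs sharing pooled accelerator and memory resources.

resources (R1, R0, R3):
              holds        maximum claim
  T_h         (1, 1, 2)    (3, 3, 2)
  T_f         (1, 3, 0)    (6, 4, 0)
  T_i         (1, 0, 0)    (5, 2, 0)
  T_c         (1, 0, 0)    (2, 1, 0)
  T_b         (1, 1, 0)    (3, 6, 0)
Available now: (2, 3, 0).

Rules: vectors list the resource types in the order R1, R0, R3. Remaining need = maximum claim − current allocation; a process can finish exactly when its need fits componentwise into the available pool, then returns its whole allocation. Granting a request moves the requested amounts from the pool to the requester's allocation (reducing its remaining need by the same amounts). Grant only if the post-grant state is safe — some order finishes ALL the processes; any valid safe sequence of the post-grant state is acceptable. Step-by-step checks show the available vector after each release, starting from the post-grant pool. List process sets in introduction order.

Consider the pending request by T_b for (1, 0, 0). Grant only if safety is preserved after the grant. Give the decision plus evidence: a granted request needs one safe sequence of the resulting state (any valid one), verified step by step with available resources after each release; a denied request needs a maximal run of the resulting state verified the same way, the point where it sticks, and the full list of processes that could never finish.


DENY: after the grant no complete ordering would exist.
Key observation: after T_c, T_h the pool peaks at (3, 4, 2), and each blocked process is short somewhere: T_f on R1; T_i on R1; T_b on R0.
On the post-grant state, T_c, T_h is a maximal run — nothing extends it. Check, step by step:
  pool = (1, 3, 0)
  T_c: need (1, 1, 0) fits (1, 3, 0); releases (1, 0, 0), pool now (2, 3, 0)
  T_h: need (2, 2, 0) fits (2, 3, 0); releases (1, 1, 2), pool now (3, 4, 2)
  T_f still needs (5, 1, 0) but only (3, 4, 2) is free — short on R1
  T_i still needs (4, 2, 0) but only (3, 4, 2) is free — short on R1
  T_b still needs (1, 5, 0) but only (3, 4, 2) is free — short on R0
Processes that could never finish after the grant: T_f, T_i and T_b.


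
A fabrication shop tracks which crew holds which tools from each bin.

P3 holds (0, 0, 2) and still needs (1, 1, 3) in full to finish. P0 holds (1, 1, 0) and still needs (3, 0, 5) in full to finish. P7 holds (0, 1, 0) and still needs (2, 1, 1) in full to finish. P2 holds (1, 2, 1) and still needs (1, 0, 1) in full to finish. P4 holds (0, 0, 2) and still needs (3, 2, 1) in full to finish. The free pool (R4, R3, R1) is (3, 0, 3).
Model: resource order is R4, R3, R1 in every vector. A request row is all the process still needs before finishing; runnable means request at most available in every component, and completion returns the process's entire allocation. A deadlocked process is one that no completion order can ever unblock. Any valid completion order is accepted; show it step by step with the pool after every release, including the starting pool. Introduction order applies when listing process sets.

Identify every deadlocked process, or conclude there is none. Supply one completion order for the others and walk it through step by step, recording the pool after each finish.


The deadlocked set is empty.
Key observation: the pool covers P2 at once, and every later process fits after earlier releases.
One completion order for the rest: P2, P4, P0, P3, P7. Check, step by step:
  pool = (3, 0, 3)
  P2: need (1, 0, 1) fits (3, 0, 3); releases (1, 2, 1), pool now (4, 2, 4)
  P4: need (3, 2, 1) fits (4, 2, 4); releases (0, 0, 2), pool now (4, 2, 6)
  P0: need (3, 0, 5) fits (4, 2, 6); releases (1, 1, 0), pool now (5, 3, 6)
  P3: need (1, 1, 3) fits (5, 3, 6); releases (0, 0, 2), pool now (5, 3, 8)
  P7: need (2, 1, 1) fits (5, 3, 8); releases (0, 1, 0), pool now (5, 4, 8)


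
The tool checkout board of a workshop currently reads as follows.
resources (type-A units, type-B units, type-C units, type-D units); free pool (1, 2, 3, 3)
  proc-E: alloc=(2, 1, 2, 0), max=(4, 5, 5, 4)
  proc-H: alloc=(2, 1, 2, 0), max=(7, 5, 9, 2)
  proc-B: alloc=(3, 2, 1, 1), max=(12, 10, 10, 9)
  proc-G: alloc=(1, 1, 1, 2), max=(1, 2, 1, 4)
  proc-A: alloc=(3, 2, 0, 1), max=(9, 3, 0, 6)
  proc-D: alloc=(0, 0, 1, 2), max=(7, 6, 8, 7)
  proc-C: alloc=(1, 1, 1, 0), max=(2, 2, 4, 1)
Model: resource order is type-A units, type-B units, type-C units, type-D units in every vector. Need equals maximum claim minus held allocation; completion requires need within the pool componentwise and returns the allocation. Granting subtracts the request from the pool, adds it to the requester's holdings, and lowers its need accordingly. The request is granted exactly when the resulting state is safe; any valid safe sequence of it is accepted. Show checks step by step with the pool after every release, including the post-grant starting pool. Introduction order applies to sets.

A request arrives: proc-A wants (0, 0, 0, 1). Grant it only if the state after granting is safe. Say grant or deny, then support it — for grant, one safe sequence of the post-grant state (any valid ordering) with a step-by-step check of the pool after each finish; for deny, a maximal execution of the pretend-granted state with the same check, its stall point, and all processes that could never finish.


GRANT — the state after the grant stays safe, e.g. via proc-C, proc-G, proc-E, proc-H, proc-A, proc-D, proc-B.
Key observation: the grant leaves (1, 2, 3, 2) free — enough for proc-C, whose release restarts the cascade.
Verifying the post-grant state step by step:
  pool = (1, 2, 3, 2)
  run proc-C (needs (1, 1, 3, 1), free (1, 2, 3, 2)); after release of (1, 1, 1, 0) the pool is (2, 3, 4, 2)
  run proc-G (needs (0, 1, 0, 2), free (2, 3, 4, 2)); after release of (1, 1, 1, 2) the pool is (3, 4, 5, 4)
  run proc-E (needs (2, 4, 3, 4), free (3, 4, 5, 4)); after release of (2, 1, 2, 0) the pool is (5, 5, 7, 4)
  run proc-H (needs (5, 4, 7, 2), free (5, 5, 7, 4)); after release of (2, 1, 2, 0) the pool is (7, 6, 9, 4)
  run proc-A (needs (6, 1, 0, 4), free (7, 6, 9, 4)); after release of (3, 2, 0, 2) the pool is (10, 8, 9, 6)
  run proc-D (needs (7, 6, 7, 5), free (10, 8, 9, 6)); after release of (0, 0, 1, 2) the pool is (10, 8, 10, 8)
  run proc-B (needs (9, 8, 9, 8), free (10, 8, 10, 8)); after release of (3, 2, 1, 1) the pool is (13, 10, 11, 9)


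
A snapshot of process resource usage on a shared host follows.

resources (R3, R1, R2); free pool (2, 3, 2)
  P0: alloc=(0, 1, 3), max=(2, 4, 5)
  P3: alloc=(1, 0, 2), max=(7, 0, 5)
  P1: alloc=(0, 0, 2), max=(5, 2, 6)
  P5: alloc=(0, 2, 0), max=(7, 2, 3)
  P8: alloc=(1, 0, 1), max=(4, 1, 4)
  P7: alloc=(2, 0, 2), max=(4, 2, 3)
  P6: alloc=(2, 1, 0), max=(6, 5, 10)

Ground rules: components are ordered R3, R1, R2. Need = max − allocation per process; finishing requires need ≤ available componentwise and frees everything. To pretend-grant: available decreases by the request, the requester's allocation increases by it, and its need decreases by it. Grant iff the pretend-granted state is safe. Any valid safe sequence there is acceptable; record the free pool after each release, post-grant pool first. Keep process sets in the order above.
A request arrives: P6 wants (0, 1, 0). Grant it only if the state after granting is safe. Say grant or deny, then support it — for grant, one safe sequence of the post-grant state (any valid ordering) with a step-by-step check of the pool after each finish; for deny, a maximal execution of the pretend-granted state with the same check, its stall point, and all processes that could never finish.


DENY: after the grant no complete ordering would exist.
Key observation: after P7, P8, P1 the pool peaks at (5, 2, 7), and each blocked process is short somewhere: P0 on R1; P3 on R3; P5 on R3; P6 on R1, R2.
Pretend the grant happened; the run P7, P8, P1 goes as far as possible. Walking it through:
  pool = (2, 2, 2)
  P7 needs (2, 2, 1) <= (2, 2, 2) -> finishes; pool += (2, 0, 2) = (4, 2, 4)
  P8 needs (3, 1, 3) <= (4, 2, 4) -> finishes; pool += (1, 0, 1) = (5, 2, 5)
  P1 needs (5, 2, 4) <= (5, 2, 5) -> finishes; pool += (0, 0, 2) = (5, 2, 7)
  P0 still needs (2, 3, 2) but only (5, 2, 7) is free — short on R1
  P3 still needs (6, 0, 3) but only (5, 2, 7) is free — short on R3
  P5 still needs (7, 0, 3) but only (5, 2, 7) is free — short on R3
  P6 still needs (4, 3, 10) but only (5, 2, 7) is free — short on R1 and R2
Had the request been granted, P0, P3, P5 and P6 could never finish.


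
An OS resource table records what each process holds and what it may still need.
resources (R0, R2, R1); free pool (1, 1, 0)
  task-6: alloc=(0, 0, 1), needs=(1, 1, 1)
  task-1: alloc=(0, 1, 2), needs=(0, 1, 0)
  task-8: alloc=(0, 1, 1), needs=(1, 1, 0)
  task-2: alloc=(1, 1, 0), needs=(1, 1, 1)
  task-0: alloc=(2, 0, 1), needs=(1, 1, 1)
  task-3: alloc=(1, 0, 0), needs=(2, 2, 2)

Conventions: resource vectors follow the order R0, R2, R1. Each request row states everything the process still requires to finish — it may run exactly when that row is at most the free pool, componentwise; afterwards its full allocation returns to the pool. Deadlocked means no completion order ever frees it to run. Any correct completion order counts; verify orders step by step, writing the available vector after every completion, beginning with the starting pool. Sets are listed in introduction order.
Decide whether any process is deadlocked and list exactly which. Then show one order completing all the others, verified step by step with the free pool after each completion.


No process is deadlocked.
Key observation: there is always a runnable process — task-8 first — so the state unwinds completely.
The rest can finish in the order task-8, task-2, task-6, task-3, task-1, task-0. Step-by-step check:
  pool = (1, 1, 0)
  run task-8 (needs (1, 1, 0), free (1, 1, 0)); after release of (0, 1, 1) the pool is (1, 2, 1)
  run task-2 (needs (1, 1, 1), free (1, 2, 1)); after release of (1, 1, 0) the pool is (2, 3, 1)
  run task-6 (needs (1, 1, 1), free (2, 3, 1)); after release of (0, 0, 1) the pool is (2, 3, 2)
  run task-3 (needs (2, 2, 2), free (2, 3, 2)); after release of (1, 0, 0) the pool is (3, 3, 2)
  run task-1 (needs (0, 1, 0), free (3, 3, 2)); after release of (0, 1, 2) the pool is (3, 4, 4)
  run task-0 (needs (1, 1, 1), free (3, 4, 4)); after release of (2, 0, 1) the pool is (5, 4, 5)


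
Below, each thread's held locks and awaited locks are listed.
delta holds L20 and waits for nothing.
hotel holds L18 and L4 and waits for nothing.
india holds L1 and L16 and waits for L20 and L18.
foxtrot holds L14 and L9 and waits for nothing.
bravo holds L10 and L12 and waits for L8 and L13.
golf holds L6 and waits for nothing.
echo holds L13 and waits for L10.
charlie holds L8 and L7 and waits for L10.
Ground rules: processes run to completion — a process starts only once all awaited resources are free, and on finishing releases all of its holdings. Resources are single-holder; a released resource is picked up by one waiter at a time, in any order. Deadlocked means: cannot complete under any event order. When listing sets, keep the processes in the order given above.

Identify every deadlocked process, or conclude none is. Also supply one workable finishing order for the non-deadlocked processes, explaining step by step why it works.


Deadlocked set: bravo, echo and charlie.
Key observation: nobody on the ring bravo -> echo -> bravo can start until another member finishes, which never happens; charlie is caught in further circular waits.
One completion order for the rest: delta, hotel, golf, india, foxtrot.
Walking it through:
  run delta (it waits on nothing); releases L20
  run hotel (it waits on nothing); releases L18 and L4
  run golf (it waits on nothing); releases L6
  run india (all its waits — L20 and L18 — are resolved); releases L1 and L16
  run foxtrot (it waits on nothing); releases L14 and L9


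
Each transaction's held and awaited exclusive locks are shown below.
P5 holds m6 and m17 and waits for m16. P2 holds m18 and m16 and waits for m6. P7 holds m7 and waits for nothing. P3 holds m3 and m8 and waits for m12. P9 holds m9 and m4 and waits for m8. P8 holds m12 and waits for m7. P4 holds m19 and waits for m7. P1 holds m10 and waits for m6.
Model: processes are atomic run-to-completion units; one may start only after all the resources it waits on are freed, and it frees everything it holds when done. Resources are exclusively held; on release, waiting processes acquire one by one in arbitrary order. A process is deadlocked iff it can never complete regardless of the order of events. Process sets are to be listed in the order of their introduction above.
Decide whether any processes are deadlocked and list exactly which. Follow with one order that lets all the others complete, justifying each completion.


Deadlocked: P5, P2 and P1.
Key observation: along P5 -> P2 -> P5, each member waits on what the next one holds — a deadlock; P1 waits into the deadlock from upstream.
The rest can finish in the order P7, P8, P4, P3, P9.
Check, step by step:
  P7 waits on nothing -> runs at once and releases m7
  P8 waits on m7 — all released -> runs and releases m12
  P4 waits on m7 — all released -> runs and releases m19
  P3 waits on m12 — all released -> runs and releases m3 and m8
  P9 waits on m8 — all released -> runs and releases m9 and m4


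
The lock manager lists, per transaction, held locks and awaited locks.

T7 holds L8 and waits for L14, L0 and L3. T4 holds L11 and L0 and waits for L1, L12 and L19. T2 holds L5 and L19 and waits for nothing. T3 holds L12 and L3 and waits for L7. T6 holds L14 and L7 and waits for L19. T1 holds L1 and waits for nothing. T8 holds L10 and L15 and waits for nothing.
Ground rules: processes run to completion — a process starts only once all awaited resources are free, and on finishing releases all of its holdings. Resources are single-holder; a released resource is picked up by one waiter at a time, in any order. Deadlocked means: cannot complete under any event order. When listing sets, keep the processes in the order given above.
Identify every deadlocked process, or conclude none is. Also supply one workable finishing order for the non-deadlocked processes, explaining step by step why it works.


Nothing here is deadlocked.
Key observation: the waits form no ring: some process can always run, and its releases unblock the others one by one.
The rest can finish in the order T1, T2, T6, T3, T4, T8, T7.
Step-by-step check:
  T1 waits on nothing -> runs at once and releases L1
  T2 waits on nothing -> runs at once and releases L5 and L19
  T6 waits on L19 — all released -> runs and releases L14 and L7
  T3 waits on L7 — all released -> runs and releases L12 and L3
  T4 waits on L1, L12 and L19 — all released -> runs and releases L11 and L0
  T8 waits on nothing -> runs at once and releases L10 and L15
  T7 waits on L14, L0 and L3 — all released -> runs and releases L8


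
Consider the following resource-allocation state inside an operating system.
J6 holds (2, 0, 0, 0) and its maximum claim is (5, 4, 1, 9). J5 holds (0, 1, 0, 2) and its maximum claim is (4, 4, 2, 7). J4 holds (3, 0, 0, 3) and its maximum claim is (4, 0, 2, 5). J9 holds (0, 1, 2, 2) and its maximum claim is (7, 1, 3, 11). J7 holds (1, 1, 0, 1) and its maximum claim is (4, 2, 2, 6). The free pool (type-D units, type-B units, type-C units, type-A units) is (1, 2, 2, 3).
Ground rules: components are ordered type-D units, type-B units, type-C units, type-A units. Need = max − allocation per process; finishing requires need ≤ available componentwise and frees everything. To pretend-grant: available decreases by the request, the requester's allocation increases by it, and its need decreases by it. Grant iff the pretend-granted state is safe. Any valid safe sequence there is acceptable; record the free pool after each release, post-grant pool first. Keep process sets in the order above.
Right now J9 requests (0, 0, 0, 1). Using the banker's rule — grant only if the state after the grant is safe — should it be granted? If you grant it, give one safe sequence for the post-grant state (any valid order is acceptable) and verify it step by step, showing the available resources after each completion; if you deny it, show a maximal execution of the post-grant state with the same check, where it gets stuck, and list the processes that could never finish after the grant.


DENY — the pretend-granted state is unsafe.
Key observation: after J4, J7, J5 the pool peaks at (5, 4, 2, 8), and each blocked process is short somewhere: J6 on type-A units; J9 on type-D units.
After a pretend grant, a maximal execution: J4, J7, J5 — then nothing else fits. Verifying each step:
  pool = (1, 2, 2, 2)
  J4: need (1, 0, 2, 2) fits (1, 2, 2, 2); releases (3, 0, 0, 3), pool now (4, 2, 2, 5)
  J7: need (3, 1, 2, 5) fits (4, 2, 2, 5); releases (1, 1, 0, 1), pool now (5, 3, 2, 6)
  J5: need (4, 3, 2, 5) fits (5, 3, 2, 6); releases (0, 1, 0, 2), pool now (5, 4, 2, 8)
  J6 cannot run: need (3, 4, 1, 9) vs free (5, 4, 2, 8) (insufficient type-A units)
  J9 cannot run: need (7, 0, 1, 8) vs free (5, 4, 2, 8) (insufficient type-D units)
Processes that could never finish after the grant: J6 and J9.


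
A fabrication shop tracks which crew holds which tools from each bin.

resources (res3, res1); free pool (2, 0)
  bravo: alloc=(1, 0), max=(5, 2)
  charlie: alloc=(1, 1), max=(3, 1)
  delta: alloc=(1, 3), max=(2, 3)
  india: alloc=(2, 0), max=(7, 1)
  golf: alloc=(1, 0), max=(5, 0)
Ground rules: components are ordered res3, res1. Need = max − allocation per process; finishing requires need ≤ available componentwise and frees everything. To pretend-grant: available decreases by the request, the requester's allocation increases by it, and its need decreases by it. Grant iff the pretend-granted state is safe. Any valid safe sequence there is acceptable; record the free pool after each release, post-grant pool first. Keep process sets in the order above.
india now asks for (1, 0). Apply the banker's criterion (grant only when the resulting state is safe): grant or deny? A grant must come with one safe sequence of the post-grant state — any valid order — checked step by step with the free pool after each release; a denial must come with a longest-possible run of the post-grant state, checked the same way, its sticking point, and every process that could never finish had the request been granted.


DENY. Granting would leave the state unsafe.
Key observation: res3 is the bottleneck — with delta, charlie done the pool holds (3, 4), short of every remaining need.
After a pretend grant, a maximal execution: delta, charlie — then nothing else fits. Check, step by step:
  pool = (1, 0)
  delta needs (1, 0) <= (1, 0) -> finishes; pool += (1, 3) = (2, 3)
  charlie needs (2, 0) <= (2, 3) -> finishes; pool += (1, 1) = (3, 4)
  bravo still needs (4, 2) but only (3, 4) is free — short on res3
  india still needs (4, 1) but only (3, 4) is free — short on res3
  golf still needs (4, 0) but only (3, 4) is free — short on res3
Post-grant, the permanently blocked set is bravo, india and golf.


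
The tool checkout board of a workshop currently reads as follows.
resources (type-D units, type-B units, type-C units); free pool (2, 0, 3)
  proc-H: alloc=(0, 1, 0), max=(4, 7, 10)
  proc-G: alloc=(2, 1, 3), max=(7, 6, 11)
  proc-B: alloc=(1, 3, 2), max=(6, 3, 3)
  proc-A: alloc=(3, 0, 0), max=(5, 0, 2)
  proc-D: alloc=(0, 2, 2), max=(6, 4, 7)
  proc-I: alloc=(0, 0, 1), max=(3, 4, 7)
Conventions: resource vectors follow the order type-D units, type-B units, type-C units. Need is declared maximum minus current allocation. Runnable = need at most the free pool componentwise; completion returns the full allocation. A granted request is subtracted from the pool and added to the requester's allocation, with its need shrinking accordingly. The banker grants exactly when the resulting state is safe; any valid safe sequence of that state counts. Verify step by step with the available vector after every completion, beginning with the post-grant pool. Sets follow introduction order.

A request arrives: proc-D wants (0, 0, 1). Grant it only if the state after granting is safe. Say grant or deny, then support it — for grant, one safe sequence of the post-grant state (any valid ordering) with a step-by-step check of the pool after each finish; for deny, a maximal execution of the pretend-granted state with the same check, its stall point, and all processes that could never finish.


GRANT: granting preserves safety; a valid post-grant sequence is proc-A, proc-B, proc-D, proc-I, proc-G, proc-H.
Key observation: post-grant, (2, 0, 2) remains, and an order beginning with proc-A completes everyone.
Check on the post-grant state, step by step:
  pool = (2, 0, 2)
  run proc-A (needs (2, 0, 2), free (2, 0, 2)); after release of (3, 0, 0) the pool is (5, 0, 2)
  run proc-B (needs (5, 0, 1), free (5, 0, 2)); after release of (1, 3, 2) the pool is (6, 3, 4)
  run proc-D (needs (6, 2, 4), free (6, 3, 4)); after release of (0, 2, 3) the pool is (6, 5, 7)
  run proc-I (needs (3, 4, 6), free (6, 5, 7)); after release of (0, 0, 1) the pool is (6, 5, 8)
  run proc-G (needs (5, 5, 8), free (6, 5, 8)); after release of (2, 1, 3) the pool is (8, 6, 11)
  run proc-H (needs (4, 6, 10), free (8, 6, 11)); after release of (0, 1, 0) the pool is (8, 7, 11)


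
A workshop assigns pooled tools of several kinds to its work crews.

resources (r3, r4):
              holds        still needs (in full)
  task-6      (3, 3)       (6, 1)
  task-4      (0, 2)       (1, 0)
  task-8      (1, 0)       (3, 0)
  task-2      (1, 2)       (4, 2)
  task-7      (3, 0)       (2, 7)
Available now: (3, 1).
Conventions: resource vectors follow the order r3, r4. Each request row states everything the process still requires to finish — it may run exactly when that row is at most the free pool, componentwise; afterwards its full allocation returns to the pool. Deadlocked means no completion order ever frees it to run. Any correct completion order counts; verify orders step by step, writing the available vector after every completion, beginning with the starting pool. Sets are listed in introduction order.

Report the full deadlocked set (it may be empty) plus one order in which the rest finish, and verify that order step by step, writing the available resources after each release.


Deadlocked: task-6 and task-7.
Key observation: after task-4, task-8, task-2 the pool peaks at (5, 5), and each blocked process is short somewhere: task-6 on r3; task-7 on r4.
The rest can finish in the order task-4, task-8, task-2. Check, step by step:
  pool = (3, 1)
  run task-4 (needs (1, 0), free (3, 1)); after release of (0, 2) the pool is (3, 3)
  run task-8 (needs (3, 0), free (3, 3)); after release of (1, 0) the pool is (4, 3)
  run task-2 (needs (4, 2), free (4, 3)); after release of (1, 2) the pool is (5, 5)
The stuck group stays short no matter what:
  task-6 still needs (6, 1) but only (5, 5) is free — short on r3
  task-7 still needs (2, 7) but only (5, 5) is free — short on r4


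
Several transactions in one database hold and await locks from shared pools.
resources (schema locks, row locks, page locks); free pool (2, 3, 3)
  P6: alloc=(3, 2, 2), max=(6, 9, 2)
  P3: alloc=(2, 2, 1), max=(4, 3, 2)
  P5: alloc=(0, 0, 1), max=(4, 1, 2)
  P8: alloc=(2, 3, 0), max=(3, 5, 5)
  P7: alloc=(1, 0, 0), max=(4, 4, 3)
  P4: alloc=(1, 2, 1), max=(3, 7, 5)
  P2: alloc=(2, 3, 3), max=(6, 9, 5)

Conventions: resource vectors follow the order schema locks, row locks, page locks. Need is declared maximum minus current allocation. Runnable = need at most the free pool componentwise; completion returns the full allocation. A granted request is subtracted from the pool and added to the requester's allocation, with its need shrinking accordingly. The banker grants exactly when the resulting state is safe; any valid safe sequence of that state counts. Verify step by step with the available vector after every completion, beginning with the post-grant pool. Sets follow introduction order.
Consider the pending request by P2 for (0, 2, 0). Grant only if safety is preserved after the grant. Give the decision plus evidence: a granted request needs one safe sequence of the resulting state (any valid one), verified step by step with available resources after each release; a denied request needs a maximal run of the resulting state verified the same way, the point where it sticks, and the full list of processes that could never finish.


GRANT. The post-grant state is safe; one safe sequence: P3, P5, P8, P2, P6, P7, P4.
Key observation: (2, 1, 3) free after granting still covers P3 first, and each release covers the next.
Verifying the post-grant state step by step:
  pool = (2, 1, 3)
  P3: need (2, 1, 1) fits (2, 1, 3); releases (2, 2, 1), pool now (4, 3, 4)
  P5: need (4, 1, 1) fits (4, 3, 4); releases (0, 0, 1), pool now (4, 3, 5)
  P8: need (1, 2, 5) fits (4, 3, 5); releases (2, 3, 0), pool now (6, 6, 5)
  P2: need (4, 4, 2) fits (6, 6, 5); releases (2, 5, 3), pool now (8, 11, 8)
  P6: need (3, 7, 0) fits (8, 11, 8); releases (3, 2, 2), pool now (11, 13, 10)
  P7: need (3, 4, 3) fits (11, 13, 10); releases (1, 0, 0), pool now (12, 13, 10)
  P4: need (2, 5, 4) fits (12, 13, 10); releases (1, 2, 1), pool now (13, 15, 11)
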